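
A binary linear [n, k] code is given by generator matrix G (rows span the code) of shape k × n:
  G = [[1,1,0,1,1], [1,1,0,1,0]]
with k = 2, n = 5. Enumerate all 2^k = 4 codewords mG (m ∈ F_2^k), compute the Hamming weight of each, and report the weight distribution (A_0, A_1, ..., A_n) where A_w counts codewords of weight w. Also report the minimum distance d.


Weight distribution: A_0 = 1, A_1 = 1, A_3 = 1, A_4 = 1. Minimum distance d = 1.

Enumerate all 2^2 = 4 messages m ∈ F_2^2.
For each, compute codeword c = mG in F_2^5, then tally its weight.
  m = 00 → c = 00000, weight = 0.
  m = 10 → c = 11011, weight = 4.
  m = 01 → c = 11010, weight = 3.
  m = 11 → c = 00001, weight = 1.
Tally weights:
  weight 0: 1 codewords.
  weight 1: 1 codewords.
  weight 3: 1 codewords.
  weight 4: 1 codewords.
Minimum distance d = smallest w > 0 with A_w > 0 = 1.
Sanity: Σ A_w = 4 = 2^2 = 4 ✓.


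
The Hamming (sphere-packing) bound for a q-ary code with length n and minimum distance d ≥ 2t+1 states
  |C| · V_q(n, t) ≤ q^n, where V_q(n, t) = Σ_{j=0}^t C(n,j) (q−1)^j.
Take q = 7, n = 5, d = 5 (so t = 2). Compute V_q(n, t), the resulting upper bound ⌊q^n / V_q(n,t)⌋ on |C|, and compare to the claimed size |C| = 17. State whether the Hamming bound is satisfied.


V_q(n, t) = 391, q^n = 16807, Hamming bound = 42, |C| = 17 ≤ bound (satisfied).

Step 1: Compute V_q(n, t) = Σ_{j=0}^2 C(n, j) (q−1)^j.
  j = 0: C(5,0)·(6)^0 = 1·1 = 1.
  j = 1: C(5,1)·(6)^1 = 5·6 = 30.
  j = 2: C(5,2)·(6)^2 = 10·36 = 360.
  V_q(n, t) = 1 + 30 + 360 = 391.
Step 2: q^n = 7^5 = 16807.
Step 3: Hamming bound ⌊q^n / V_q(n,t)⌋ = ⌊16807/391⌋ = 42.
Step 4: Compare |C| = 17 to 42: satisfied.
The claimed |C| lies below the Hamming bound.


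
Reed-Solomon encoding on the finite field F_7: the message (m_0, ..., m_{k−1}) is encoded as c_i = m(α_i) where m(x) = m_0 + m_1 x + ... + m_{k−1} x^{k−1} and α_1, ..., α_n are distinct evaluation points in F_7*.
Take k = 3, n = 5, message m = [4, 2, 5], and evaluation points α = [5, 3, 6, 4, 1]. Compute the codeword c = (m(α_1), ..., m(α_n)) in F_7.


c = [6, 6, 0, 1, 4]

Message polynomial: m(x) = 4 + 2·x + 5·x^2 (mod 7).
For each evaluation point α_i, compute m(α_i) mod 7:
  α_1 = 5: Horner steps 5 → 6 → 6, so m(5) = 6.
  α_2 = 3: Horner steps 5 → 3 → 6, so m(3) = 6.
  α_3 = 6: Horner steps 5 → 4 → 0, so m(6) = 0.
  α_4 = 4: Horner steps 5 → 1 → 1, so m(4) = 1.
  α_5 = 1: Horner steps 5 → 0 → 4, so m(1) = 4.
Codeword c = [6, 6, 0, 1, 4] ∈ F_7^5.


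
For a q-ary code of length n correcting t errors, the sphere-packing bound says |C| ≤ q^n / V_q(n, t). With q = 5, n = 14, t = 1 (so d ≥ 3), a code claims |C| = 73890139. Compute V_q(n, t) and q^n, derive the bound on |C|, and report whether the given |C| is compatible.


V_q(n, t) = 57, q^n = 6103515625, Hamming bound = 107079221, |C| = 73890139 ≤ bound (satisfied).

Step 1: Compute V_q(n, t) = Σ_{j=0}^1 C(n, j) (q−1)^j.
  j = 0: C(14,0)·(4)^0 = 1·1 = 1.
  j = 1: C(14,1)·(4)^1 = 14·4 = 56.
  V_q(n, t) = 1 + 56 = 57.
Step 2: q^n = 5^14 = 6103515625.
Step 3: Hamming bound ⌊q^n / V_q(n,t)⌋ = ⌊6103515625/57⌋ = 107079221.
Step 4: Compare |C| = 73890139 to 107079221: satisfied.
The claimed |C| lies below the Hamming bound.


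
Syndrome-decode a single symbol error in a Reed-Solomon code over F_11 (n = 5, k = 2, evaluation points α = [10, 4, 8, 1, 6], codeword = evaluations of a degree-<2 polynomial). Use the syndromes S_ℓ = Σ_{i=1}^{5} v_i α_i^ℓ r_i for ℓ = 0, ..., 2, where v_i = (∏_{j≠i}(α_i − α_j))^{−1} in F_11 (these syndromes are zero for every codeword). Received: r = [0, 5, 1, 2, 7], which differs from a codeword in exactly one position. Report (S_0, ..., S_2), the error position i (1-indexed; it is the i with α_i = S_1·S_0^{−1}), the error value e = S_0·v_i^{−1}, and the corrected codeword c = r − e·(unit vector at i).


S = (4, 10, 3), error at position 3, error magnitude e = 3, c = [0, 5, 9, 2, 7].

Step 1: column multipliers v_i = (∏_{j≠i}(α_i − α_j))^{−1} mod 11.
  i = 1 (α = 10): (10−4)(10−8)(10−1)(10−6) = 6·2·9·4 = 432 ≡ 3, so v_1 = 3^{−1} = 4 (mod 11).
  i = 2 (α = 4): (4−10)(4−8)(4−1)(4−6) = (−6)·(−4)·3·(−2) = −144 ≡ 10, so v_2 = 10^{−1} = 10 (mod 11).
  i = 3 (α = 8): (8−10)(8−4)(8−1)(8−6) = (−2)·4·7·2 = −112 ≡ 9, so v_3 = 9^{−1} = 5 (mod 11).
  i = 4 (α = 1): (1−10)(1−4)(1−8)(1−6) = (−9)·(−3)·(−7)·(−5) = 945 ≡ 10, so v_4 = 10^{−1} = 10 (mod 11).
  i = 5 (α = 6): (6−10)(6−4)(6−8)(6−1) = (−4)·2·(−2)·5 = 80 ≡ 3, so v_5 = 3^{−1} = 4 (mod 11).
  v = [4, 10, 5, 10, 4].
Step 2: syndromes of r = [0, 5, 1, 2, 7] (all sums mod 11).
  S_0 = Σ v_i r_i = 4·0 + 10·5 + 5·1 + 10·2 + 4·7 = 103 ≡ 4.
  S_1 = Σ v_i α_i r_i = 4·10·0 + 10·4·5 + 5·8·1 + 10·1·2 + 4·6·7 = 428 ≡ 10.
  α_i^2 mod 11 = [1, 5, 9, 1, 3].
  S_2 = Σ v_i α_i^2 r_i = 4·1·0 + 10·5·5 + 5·9·1 + 10·1·2 + 4·3·7 = 399 ≡ 3.
  S = (4, 10, 3) ≠ 0, so r is not a codeword (an error is present).
Step 3: locate the error. For a single error e at position i, S_ℓ = v_i·e·α_i^ℓ, so α_err = S_1/S_0.
  S_0^{−1} = 4^{−1} = 3 (mod 11), so α_err = 10·3 = 30 ≡ 8 = α_3. Error position i = 3.
  Consistency check: S_2/S_1 = 3·10 = 30 ≡ 8 = α_err ✓ (single-error assumption holds).
Step 4: error magnitude e = S_0/v_3 = S_0·∏_{j≠3}(α_3 − α_j) = 4·9 = 36 ≡ 3 (mod 11).
Step 5: correct position 3: c_3 = r_3 − e = 1 − 3 ≡ 9 (mod 11). Hence c = [0, 5, 9, 2, 7].
  Check: interpolating c through the α_i gives m(x) = 1 + 1·x (degree < 2) with m(α_i) = c_i for every i, so c is indeed a codeword.


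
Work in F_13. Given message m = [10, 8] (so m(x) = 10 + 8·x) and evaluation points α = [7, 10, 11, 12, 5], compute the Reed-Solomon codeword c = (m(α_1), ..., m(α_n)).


c = [1, 12, 7, 2, 11]

Message polynomial: m(x) = 10 + 8·x (mod 13).
For each evaluation point α_i, compute m(α_i) mod 13:
  α_1 = 7: Horner steps 8 → 1, so m(7) = 1.
  α_2 = 10: Horner steps 8 → 12, so m(10) = 12.
  α_3 = 11: Horner steps 8 → 7, so m(11) = 7.
  α_4 = 12: Horner steps 8 → 2, so m(12) = 2.
  α_5 = 5: Horner steps 8 → 11, so m(5) = 11.
Codeword c = [1, 12, 7, 2, 11] ∈ F_13^5.


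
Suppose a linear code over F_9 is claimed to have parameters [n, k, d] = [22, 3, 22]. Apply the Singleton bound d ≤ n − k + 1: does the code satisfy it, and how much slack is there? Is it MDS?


Singleton RHS = n − k + 1 = 20, slack = -2, bound violated (no such code; not MDS).

Singleton bound: d ≤ n − k + 1.
Here n = 22, k = 3, so n − k + 1 = 20.
Given d = 22, check d ≤ 20: NO.
Slack = (n − k + 1) − d = -2.
The slack is negative: d = 22 exceeds n − k + 1 = 20 by 2, so the Singleton bound is violated and no linear [22, 3, 22]_9 code can exist. In particular it is not MDS (MDS requires d = n − k + 1 exactly).
Description: the claimed parameters are [22, 3, 22]_9; such a code would be impossible (violates the Singleton bound).


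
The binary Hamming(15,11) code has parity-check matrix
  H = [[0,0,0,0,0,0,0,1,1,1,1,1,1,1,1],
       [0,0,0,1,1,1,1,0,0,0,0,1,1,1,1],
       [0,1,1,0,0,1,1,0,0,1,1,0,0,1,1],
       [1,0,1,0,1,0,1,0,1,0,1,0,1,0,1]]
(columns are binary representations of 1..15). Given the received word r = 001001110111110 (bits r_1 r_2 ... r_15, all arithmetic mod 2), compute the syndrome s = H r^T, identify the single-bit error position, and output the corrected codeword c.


s = (0, 1, 0, 0)^T, error position = 4, corrected codeword c = 001101110111110

Compute s = H r^T mod 2 one row at a time:
  s_1 = 1 + 0 + 1 + 1 + 1 + 1 + 1 + 0 = 6 ≡ 0 (mod 2).
  s_2 = 0 + 0 + 1 + 1 + 1 + 1 + 1 + 0 = 5 ≡ 1 (mod 2).
  s_3 = 0 + 1 + 1 + 1 + 1 + 1 + 1 + 0 = 6 ≡ 0 (mod 2).
  s_4 = 0 + 1 + 0 + 1 + 0 + 1 + 1 + 0 = 4 ≡ 0 (mod 2).
s = (0, 1, 0, 0)^T — this equals column 4 of H (binary 0100), so error is at position 4.
Correct: flip bit 4 of r = 001001110111110 to get c = 001101110111110.


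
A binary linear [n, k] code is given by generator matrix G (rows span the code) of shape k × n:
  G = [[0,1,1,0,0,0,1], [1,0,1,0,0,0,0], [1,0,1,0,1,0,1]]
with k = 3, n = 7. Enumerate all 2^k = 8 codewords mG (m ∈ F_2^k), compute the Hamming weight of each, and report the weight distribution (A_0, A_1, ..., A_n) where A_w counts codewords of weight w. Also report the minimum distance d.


Weight distribution: A_0 = 1, A_2 = 2, A_3 = 4, A_4 = 1. Minimum distance d = 2.

Enumerate all 2^3 = 8 messages m ∈ F_2^3.
For each, compute codeword c = mG in F_2^7, then tally its weight.
  m = 000 → c = 0000000, weight = 0.
  m = 100 → c = 0110001, weight = 3.
  m = 010 → c = 1010000, weight = 2.
  m = 110 → c = 1100001, weight = 3.
  m = 001 → c = 1010101, weight = 4.
  m = 101 → c = 1100100, weight = 3.
  m = 011 → c = 0000101, weight = 2.
  m = 111 → c = 0110100, weight = 3.
Tally weights:
  weight 0: 1 codewords.
  weight 2: 2 codewords.
  weight 3: 4 codewords.
  weight 4: 1 codewords.
Minimum distance d = smallest w > 0 with A_w > 0 = 2.
Sanity: Σ A_w = 8 = 2^3 = 8 ✓.


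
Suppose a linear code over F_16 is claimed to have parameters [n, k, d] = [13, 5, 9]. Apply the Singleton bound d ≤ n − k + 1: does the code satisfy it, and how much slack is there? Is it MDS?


Singleton RHS = n − k + 1 = 9, slack = 0, bound satisfied, MDS.

Singleton bound: d ≤ n − k + 1.
Here n = 13, k = 5, so n − k + 1 = 9.
Given d = 9, check d ≤ 9: YES.
Slack = (n − k + 1) − d = 0.
The code is MDS (slack = 0).
Description: the claimed parameters are [13, 5, 9]_16; such a code would be MDS (meets Singleton bound).


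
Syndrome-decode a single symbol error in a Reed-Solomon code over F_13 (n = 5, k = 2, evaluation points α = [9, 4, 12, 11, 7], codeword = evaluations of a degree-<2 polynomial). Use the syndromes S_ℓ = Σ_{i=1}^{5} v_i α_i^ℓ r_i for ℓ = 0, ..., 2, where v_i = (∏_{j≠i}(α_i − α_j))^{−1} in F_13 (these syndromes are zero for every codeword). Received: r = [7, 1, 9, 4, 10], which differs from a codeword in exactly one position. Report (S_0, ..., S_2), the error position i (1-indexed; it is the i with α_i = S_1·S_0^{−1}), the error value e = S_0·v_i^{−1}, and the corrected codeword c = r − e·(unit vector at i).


S = (4, 3, 12), error at position 2, error magnitude e = 6, c = [7, 8, 9, 4, 10].

Step 1: column multipliers v_i = (∏_{j≠i}(α_i − α_j))^{−1} mod 13.
  i = 1 (α = 9): (9−4)(9−12)(9−11)(9−7) = 5·(−3)·(−2)·2 = 60 ≡ 8, so v_1 = 8^{−1} = 5 (mod 13).
  i = 2 (α = 4): (4−9)(4−12)(4−11)(4−7) = (−5)·(−8)·(−7)·(−3) = 840 ≡ 8, so v_2 = 8^{−1} = 5 (mod 13).
  i = 3 (α = 12): (12−9)(12−4)(12−11)(12−7) = 3·8·1·5 = 120 ≡ 3, so v_3 = 3^{−1} = 9 (mod 13).
  i = 4 (α = 11): (11−9)(11−4)(11−12)(11−7) = 2·7·(−1)·4 = −56 ≡ 9, so v_4 = 9^{−1} = 3 (mod 13).
  i = 5 (α = 7): (7−9)(7−4)(7−12)(7−11) = (−2)·3·(−5)·(−4) = −120 ≡ 10, so v_5 = 10^{−1} = 4 (mod 13).
  v = [5, 5, 9, 3, 4].
Step 2: syndromes of r = [7, 1, 9, 4, 10] (all sums mod 13).
  S_0 = Σ v_i r_i = 5·7 + 5·1 + 9·9 + 3·4 + 4·10 = 173 ≡ 4.
  S_1 = Σ v_i α_i r_i = 5·9·7 + 5·4·1 + 9·12·9 + 3·11·4 + 4·7·10 = 1719 ≡ 3.
  α_i^2 mod 13 = [3, 3, 1, 4, 10].
  S_2 = Σ v_i α_i^2 r_i = 5·3·7 + 5·3·1 + 9·1·9 + 3·4·4 + 4·10·10 = 649 ≡ 12.
  S = (4, 3, 12) ≠ 0, so r is not a codeword (an error is present).
Step 3: locate the error. For a single error e at position i, S_ℓ = v_i·e·α_i^ℓ, so α_err = S_1/S_0.
  S_0^{−1} = 4^{−1} = 10 (mod 13), so α_err = 3·10 = 30 ≡ 4 = α_2. Error position i = 2.
  Consistency check: S_2/S_1 = 12·9 = 108 ≡ 4 = α_err ✓ (single-error assumption holds).
Step 4: error magnitude e = S_0/v_2 = S_0·∏_{j≠2}(α_2 − α_j) = 4·8 = 32 ≡ 6 (mod 13).
Step 5: correct position 2: c_2 = r_2 − e = 1 − 6 ≡ 8 (mod 13). Hence c = [7, 8, 9, 4, 10].
  Check: interpolating c through the α_i gives m(x) = 1 + 5·x (degree < 2) with m(α_i) = c_i for every i, so c is indeed a codeword.


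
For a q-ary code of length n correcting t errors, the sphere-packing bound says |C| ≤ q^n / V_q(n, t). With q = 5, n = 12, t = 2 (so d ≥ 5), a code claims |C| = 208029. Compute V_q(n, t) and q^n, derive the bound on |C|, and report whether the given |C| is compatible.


V_q(n, t) = 1105, q^n = 244140625, Hamming bound = 220941, |C| = 208029 ≤ bound (satisfied).

Step 1: Compute V_q(n, t) = Σ_{j=0}^2 C(n, j) (q−1)^j.
  j = 0: C(12,0)·(4)^0 = 1·1 = 1.
  j = 1: C(12,1)·(4)^1 = 12·4 = 48.
  j = 2: C(12,2)·(4)^2 = 66·16 = 1056.
  V_q(n, t) = 1 + 48 + 1056 = 1105.
Step 2: q^n = 5^12 = 244140625.
Step 3: Hamming bound ⌊q^n / V_q(n,t)⌋ = ⌊244140625/1105⌋ = 220941.
Step 4: Compare |C| = 208029 to 220941: satisfied.
The claimed |C| lies below the Hamming bound.


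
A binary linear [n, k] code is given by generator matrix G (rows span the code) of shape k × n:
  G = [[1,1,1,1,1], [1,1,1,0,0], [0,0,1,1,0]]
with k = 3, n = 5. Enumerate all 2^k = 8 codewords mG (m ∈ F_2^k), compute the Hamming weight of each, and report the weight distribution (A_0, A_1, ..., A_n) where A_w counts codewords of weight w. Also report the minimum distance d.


Weight distribution: A_0 = 1, A_2 = 3, A_3 = 3, A_5 = 1. Minimum distance d = 2.

Enumerate all 2^3 = 8 messages m ∈ F_2^3.
For each, compute codeword c = mG in F_2^5, then tally its weight.
  m = 000 → c = 00000, weight = 0.
  m = 100 → c = 11111, weight = 5.
  m = 010 → c = 11100, weight = 3.
  m = 110 → c = 00011, weight = 2.
  m = 001 → c = 00110, weight = 2.
  m = 101 → c = 11001, weight = 3.
  m = 011 → c = 11010, weight = 3.
  m = 111 → c = 00101, weight = 2.
Tally weights:
  weight 0: 1 codewords.
  weight 2: 3 codewords.
  weight 3: 3 codewords.
  weight 5: 1 codewords.
Minimum distance d = smallest w > 0 with A_w > 0 = 2.
Sanity: Σ A_w = 8 = 2^3 = 8 ✓.


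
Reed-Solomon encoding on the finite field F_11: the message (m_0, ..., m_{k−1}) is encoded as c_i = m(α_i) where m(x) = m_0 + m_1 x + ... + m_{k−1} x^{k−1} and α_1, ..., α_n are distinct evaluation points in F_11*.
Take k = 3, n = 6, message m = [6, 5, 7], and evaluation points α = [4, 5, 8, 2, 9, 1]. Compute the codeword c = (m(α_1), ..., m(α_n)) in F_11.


c = [6, 8, 10, 0, 2, 7]

Message polynomial: m(x) = 6 + 5·x + 7·x^2 (mod 11).
For each evaluation point α_i, compute m(α_i) mod 11:
  α_1 = 4: Horner steps 7 → 0 → 6, so m(4) = 6.
  α_2 = 5: Horner steps 7 → 7 → 8, so m(5) = 8.
  α_3 = 8: Horner steps 7 → 6 → 10, so m(8) = 10.
  α_4 = 2: Horner steps 7 → 8 → 0, so m(2) = 0.
  α_5 = 9: Horner steps 7 → 2 → 2, so m(9) = 2.
  α_6 = 1: Horner steps 7 → 1 → 7, so m(1) = 7.
Codeword c = [6, 8, 10, 0, 2, 7] ∈ F_11^6.


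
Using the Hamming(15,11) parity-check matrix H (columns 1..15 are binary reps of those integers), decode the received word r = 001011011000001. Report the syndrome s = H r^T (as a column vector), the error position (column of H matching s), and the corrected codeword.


s = (1, 1, 1, 0)^T, error position = 14, corrected codeword c = 001011011000011

Compute s = H r^T mod 2 one row at a time:
  s_1 = 1 + 1 + 0 + 0 + 0 + 0 + 0 + 1 = 3 ≡ 1 (mod 2).
  s_2 = 0 + 1 + 1 + 0 + 0 + 0 + 0 + 1 = 3 ≡ 1 (mod 2).
  s_3 = 0 + 1 + 1 + 0 + 0 + 0 + 0 + 1 = 3 ≡ 1 (mod 2).
  s_4 = 0 + 1 + 1 + 0 + 1 + 0 + 0 + 1 = 4 ≡ 0 (mod 2).
s = (1, 1, 1, 0)^T — this equals column 14 of H (binary 1110), so error is at position 14.
Correct: flip bit 14 of r = 001011011000001 to get c = 001011011000011.


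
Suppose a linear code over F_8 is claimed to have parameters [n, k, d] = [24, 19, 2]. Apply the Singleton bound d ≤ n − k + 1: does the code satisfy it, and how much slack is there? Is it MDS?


Singleton RHS = n − k + 1 = 6, slack = 4, bound satisfied, not MDS.

Singleton bound: d ≤ n − k + 1.
Here n = 24, k = 19, so n − k + 1 = 6.
Given d = 2, check d ≤ 6: YES.
Slack = (n − k + 1) − d = 4.
The code is NOT MDS (slack = 4 > 0).
Description: the claimed parameters are [24, 19, 2]_8; such a code would be non-MDS.


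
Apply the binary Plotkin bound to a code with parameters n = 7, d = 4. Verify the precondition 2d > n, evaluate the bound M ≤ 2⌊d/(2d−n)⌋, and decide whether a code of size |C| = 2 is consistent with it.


Plotkin bound M ≤ 8; given |C| = 2 ≤ bound (satisfied).

Check applicability: 2d = 8, n = 7.
2d − n = 1 > 0, so Plotkin applies.
Compute d/(2d−n) = 4/1 ≈ 4.0000.
⌊d/(2d−n)⌋ = 4.
Plotkin bound: M ≤ 2·4 = 8.
Given |C| = 2, check: satisfied.
This |C| is below the Plotkin bound.


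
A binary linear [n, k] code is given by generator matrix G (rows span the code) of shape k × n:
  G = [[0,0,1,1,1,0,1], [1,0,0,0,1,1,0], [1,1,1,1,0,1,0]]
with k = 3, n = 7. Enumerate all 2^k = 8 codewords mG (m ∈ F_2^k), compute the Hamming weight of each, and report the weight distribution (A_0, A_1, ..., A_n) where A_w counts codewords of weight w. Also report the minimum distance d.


Weight distribution: A_0 = 1, A_2 = 1, A_3 = 1, A_4 = 2, A_5 = 3. Minimum distance d = 2.

Enumerate all 2^3 = 8 messages m ∈ F_2^3.
For each, compute codeword c = mG in F_2^7, then tally its weight.
  m = 000 → c = 0000000, weight = 0.
  m = 100 → c = 0011101, weight = 4.
  m = 010 → c = 1000110, weight = 3.
  m = 110 → c = 1011011, weight = 5.
  m = 001 → c = 1111010, weight = 5.
  m = 101 → c = 1100111, weight = 5.
  m = 011 → c = 0111100, weight = 4.
  m = 111 → c = 0100001, weight = 2.
Tally weights:
  weight 0: 1 codewords.
  weight 2: 1 codewords.
  weight 3: 1 codewords.
  weight 4: 2 codewords.
  weight 5: 3 codewords.
Minimum distance d = smallest w > 0 with A_w > 0 = 2.
Sanity: Σ A_w = 8 = 2^3 = 8 ✓.


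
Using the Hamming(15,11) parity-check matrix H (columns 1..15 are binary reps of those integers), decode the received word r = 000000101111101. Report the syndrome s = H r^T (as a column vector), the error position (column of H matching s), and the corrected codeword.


s = (0, 0, 0, 1)^T, error position = 1, corrected codeword c = 100000101111101

Compute s = H r^T mod 2 one row at a time:
  s_1 = 0 + 1 + 1 + 1 + 1 + 1 + 0 + 1 = 6 ≡ 0 (mod 2).
  s_2 = 0 + 0 + 0 + 1 + 1 + 1 + 0 + 1 = 4 ≡ 0 (mod 2).
  s_3 = 0 + 0 + 0 + 1 + 1 + 1 + 0 + 1 = 4 ≡ 0 (mod 2).
  s_4 = 0 + 0 + 0 + 1 + 1 + 1 + 1 + 1 = 5 ≡ 1 (mod 2).
s = (0, 0, 0, 1)^T — this equals column 1 of H (binary 0001), so error is at position 1.
Correct: flip bit 1 of r = 000000101111101 to get c = 100000101111101.


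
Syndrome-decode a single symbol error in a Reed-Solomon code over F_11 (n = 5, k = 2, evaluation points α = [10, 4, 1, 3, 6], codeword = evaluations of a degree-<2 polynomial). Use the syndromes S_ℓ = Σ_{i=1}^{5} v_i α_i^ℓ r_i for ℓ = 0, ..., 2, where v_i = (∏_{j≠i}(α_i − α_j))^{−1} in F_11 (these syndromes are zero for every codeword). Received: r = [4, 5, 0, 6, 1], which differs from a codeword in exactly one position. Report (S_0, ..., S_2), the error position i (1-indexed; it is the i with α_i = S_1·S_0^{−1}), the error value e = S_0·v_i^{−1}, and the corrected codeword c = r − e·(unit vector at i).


S = (5, 4, 1), error at position 4, error magnitude e = 10, c = [4, 5, 0, 7, 1].

Step 1: column multipliers v_i = (∏_{j≠i}(α_i − α_j))^{−1} mod 11.
  i = 1 (α = 10): (10−4)(10−1)(10−3)(10−6) = 6·9·7·4 = 1512 ≡ 5, so v_1 = 5^{−1} = 9 (mod 11).
  i = 2 (α = 4): (4−10)(4−1)(4−3)(4−6) = (−6)·3·1·(−2) = 36 ≡ 3, so v_2 = 3^{−1} = 4 (mod 11).
  i = 3 (α = 1): (1−10)(1−4)(1−3)(1−6) = (−9)·(−3)·(−2)·(−5) = 270 ≡ 6, so v_3 = 6^{−1} = 2 (mod 11).
  i = 4 (α = 3): (3−10)(3−4)(3−1)(3−6) = (−7)·(−1)·2·(−3) = −42 ≡ 2, so v_4 = 2^{−1} = 6 (mod 11).
  i = 5 (α = 6): (6−10)(6−4)(6−1)(6−3) = (−4)·2·5·3 = −120 ≡ 1, so v_5 = 1^{−1} = 1 (mod 11).
  v = [9, 4, 2, 6, 1].
Step 2: syndromes of r = [4, 5, 0, 6, 1] (all sums mod 11).
  S_0 = Σ v_i r_i = 9·4 + 4·5 + 2·0 + 6·6 + 1·1 = 93 ≡ 5.
  S_1 = Σ v_i α_i r_i = 9·10·4 + 4·4·5 + 2·1·0 + 6·3·6 + 1·6·1 = 554 ≡ 4.
  α_i^2 mod 11 = [1, 5, 1, 9, 3].
  S_2 = Σ v_i α_i^2 r_i = 9·1·4 + 4·5·5 + 2·1·0 + 6·9·6 + 1·3·1 = 463 ≡ 1.
  S = (5, 4, 1) ≠ 0, so r is not a codeword (an error is present).
Step 3: locate the error. For a single error e at position i, S_ℓ = v_i·e·α_i^ℓ, so α_err = S_1/S_0.
  S_0^{−1} = 5^{−1} = 9 (mod 11), so α_err = 4·9 = 36 ≡ 3 = α_4. Error position i = 4.
  Consistency check: S_2/S_1 = 1·3 = 3 ≡ 3 = α_err ✓ (single-error assumption holds).
Step 4: error magnitude e = S_0/v_4 = S_0·∏_{j≠4}(α_4 − α_j) = 5·2 = 10 ≡ 10 (mod 11).
Step 5: correct position 4: c_4 = r_4 − e = 6 − 10 ≡ 7 (mod 11). Hence c = [4, 5, 0, 7, 1].
  Check: interpolating c through the α_i gives m(x) = 2 + 9·x (degree < 2) with m(α_i) = c_i for every i, so c is indeed a codeword.


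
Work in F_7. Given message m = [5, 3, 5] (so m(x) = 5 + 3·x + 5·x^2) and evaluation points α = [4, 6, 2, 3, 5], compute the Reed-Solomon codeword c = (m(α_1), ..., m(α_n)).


c = [6, 0, 3, 3, 5]

Message polynomial: m(x) = 5 + 3·x + 5·x^2 (mod 7).
For each evaluation point α_i, compute m(α_i) mod 7:
  α_1 = 4: Horner steps 5 → 2 → 6, so m(4) = 6.
  α_2 = 6: Horner steps 5 → 5 → 0, so m(6) = 0.
  α_3 = 2: Horner steps 5 → 6 → 3, so m(2) = 3.
  α_4 = 3: Horner steps 5 → 4 → 3, so m(3) = 3.
  α_5 = 5: Horner steps 5 → 0 → 5, so m(5) = 5.
Codeword c = [6, 0, 3, 3, 5] ∈ F_7^5.


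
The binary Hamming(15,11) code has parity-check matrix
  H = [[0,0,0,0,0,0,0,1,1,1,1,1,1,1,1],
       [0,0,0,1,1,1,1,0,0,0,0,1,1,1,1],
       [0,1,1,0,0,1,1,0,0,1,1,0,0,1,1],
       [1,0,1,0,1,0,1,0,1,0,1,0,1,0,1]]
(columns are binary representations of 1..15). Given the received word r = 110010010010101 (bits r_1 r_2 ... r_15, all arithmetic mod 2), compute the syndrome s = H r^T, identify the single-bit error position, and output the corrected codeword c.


s = (0, 1, 1, 1)^T, error position = 7, corrected codeword c = 110010110010101

Compute s = H r^T mod 2 one row at a time:
  s_1 = 1 + 0 + 0 + 1 + 0 + 1 + 0 + 1 = 4 ≡ 0 (mod 2).
  s_2 = 0 + 1 + 0 + 0 + 0 + 1 + 0 + 1 = 3 ≡ 1 (mod 2).
  s_3 = 1 + 0 + 0 + 0 + 0 + 1 + 0 + 1 = 3 ≡ 1 (mod 2).
  s_4 = 1 + 0 + 1 + 0 + 0 + 1 + 1 + 1 = 5 ≡ 1 (mod 2).
s = (0, 1, 1, 1)^T — this equals column 7 of H (binary 0111), so error is at position 7.
Correct: flip bit 7 of r = 110010010010101 to get c = 110010110010101.


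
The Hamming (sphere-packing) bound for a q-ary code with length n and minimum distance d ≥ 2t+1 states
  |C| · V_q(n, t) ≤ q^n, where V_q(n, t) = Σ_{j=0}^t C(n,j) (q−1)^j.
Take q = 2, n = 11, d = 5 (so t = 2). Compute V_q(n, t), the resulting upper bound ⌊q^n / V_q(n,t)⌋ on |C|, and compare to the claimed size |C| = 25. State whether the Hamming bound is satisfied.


V_q(n, t) = 67, q^n = 2048, Hamming bound = 30, |C| = 25 ≤ bound (satisfied).

Step 1: Compute V_q(n, t) = Σ_{j=0}^2 C(n, j) (q−1)^j.
  j = 0: C(11,0)·(1)^0 = 1·1 = 1.
  j = 1: C(11,1)·(1)^1 = 11·1 = 11.
  j = 2: C(11,2)·(1)^2 = 55·1 = 55.
  V_q(n, t) = 1 + 11 + 55 = 67.
Step 2: q^n = 2^11 = 2048.
Step 3: Hamming bound ⌊q^n / V_q(n,t)⌋ = ⌊2048/67⌋ = 30.
Step 4: Compare |C| = 25 to 30: satisfied.
The claimed |C| lies below the Hamming bound.


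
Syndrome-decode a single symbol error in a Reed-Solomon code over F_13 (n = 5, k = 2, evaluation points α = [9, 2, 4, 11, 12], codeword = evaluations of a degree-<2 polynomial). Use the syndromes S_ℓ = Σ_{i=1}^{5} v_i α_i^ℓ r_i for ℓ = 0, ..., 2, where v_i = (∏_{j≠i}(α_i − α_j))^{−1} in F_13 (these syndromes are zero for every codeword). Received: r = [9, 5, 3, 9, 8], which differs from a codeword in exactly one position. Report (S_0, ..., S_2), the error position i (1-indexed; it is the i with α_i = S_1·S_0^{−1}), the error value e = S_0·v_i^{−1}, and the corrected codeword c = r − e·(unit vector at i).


S = (12, 4, 10), error at position 1, error magnitude e = 11, c = [11, 5, 3, 9, 8].

Step 1: column multipliers v_i = (∏_{j≠i}(α_i − α_j))^{−1} mod 13.
  i = 1 (α = 9): (9−2)(9−4)(9−11)(9−12) = 7·5·(−2)·(−3) = 210 ≡ 2, so v_1 = 2^{−1} = 7 (mod 13).
  i = 2 (α = 2): (2−9)(2−4)(2−11)(2−12) = (−7)·(−2)·(−9)·(−10) = 1260 ≡ 12, so v_2 = 12^{−1} = 12 (mod 13).
  i = 3 (α = 4): (4−9)(4−2)(4−11)(4−12) = (−5)·2·(−7)·(−8) = −560 ≡ 12, so v_3 = 12^{−1} = 12 (mod 13).
  i = 4 (α = 11): (11−9)(11−2)(11−4)(11−12) = 2·9·7·(−1) = −126 ≡ 4, so v_4 = 4^{−1} = 10 (mod 13).
  i = 5 (α = 12): (12−9)(12−2)(12−4)(12−11) = 3·10·8·1 = 240 ≡ 6, so v_5 = 6^{−1} = 11 (mod 13).
  v = [7, 12, 12, 10, 11].
Step 2: syndromes of r = [9, 5, 3, 9, 8] (all sums mod 13).
  S_0 = Σ v_i r_i = 7·9 + 12·5 + 12·3 + 10·9 + 11·8 = 337 ≡ 12.
  S_1 = Σ v_i α_i r_i = 7·9·9 + 12·2·5 + 12·4·3 + 10·11·9 + 11·12·8 = 2877 ≡ 4.
  α_i^2 mod 13 = [3, 4, 3, 4, 1].
  S_2 = Σ v_i α_i^2 r_i = 7·3·9 + 12·4·5 + 12·3·3 + 10·4·9 + 11·1·8 = 985 ≡ 10.
  S = (12, 4, 10) ≠ 0, so r is not a codeword (an error is present).
Step 3: locate the error. For a single error e at position i, S_ℓ = v_i·e·α_i^ℓ, so α_err = S_1/S_0.
  S_0^{−1} = 12^{−1} = 12 (mod 13), so α_err = 4·12 = 48 ≡ 9 = α_1. Error position i = 1.
  Consistency check: S_2/S_1 = 10·10 = 100 ≡ 9 = α_err ✓ (single-error assumption holds).
Step 4: error magnitude e = S_0/v_1 = S_0·∏_{j≠1}(α_1 − α_j) = 12·2 = 24 ≡ 11 (mod 13).
Step 5: correct position 1: c_1 = r_1 − e = 9 − 11 ≡ 11 (mod 13). Hence c = [11, 5, 3, 9, 8].
  Check: interpolating c through the α_i gives m(x) = 7 + 12·x (degree < 2) with m(α_i) = c_i for every i, so c is indeed a codeword.


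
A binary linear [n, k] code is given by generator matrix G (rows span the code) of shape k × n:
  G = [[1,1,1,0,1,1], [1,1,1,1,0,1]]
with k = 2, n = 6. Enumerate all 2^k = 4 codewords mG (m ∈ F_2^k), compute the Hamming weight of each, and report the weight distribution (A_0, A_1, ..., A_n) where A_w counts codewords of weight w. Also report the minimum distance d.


Weight distribution: A_0 = 1, A_2 = 1, A_5 = 2. Minimum distance d = 2.

Enumerate all 2^2 = 4 messages m ∈ F_2^2.
For each, compute codeword c = mG in F_2^6, then tally its weight.
  m = 00 → c = 000000, weight = 0.
  m = 10 → c = 111011, weight = 5.
  m = 01 → c = 111101, weight = 5.
  m = 11 → c = 000110, weight = 2.
Tally weights:
  weight 0: 1 codewords.
  weight 2: 1 codewords.
  weight 5: 2 codewords.
Minimum distance d = smallest w > 0 with A_w > 0 = 2.
Sanity: Σ A_w = 4 = 2^2 = 4 ✓.


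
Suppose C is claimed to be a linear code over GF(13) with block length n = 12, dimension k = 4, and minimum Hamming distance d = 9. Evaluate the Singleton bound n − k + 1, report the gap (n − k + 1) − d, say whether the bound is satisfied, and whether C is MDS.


Singleton RHS = n − k + 1 = 9, slack = 0, bound satisfied, MDS.

Singleton bound: d ≤ n − k + 1.
Here n = 12, k = 4, so n − k + 1 = 9.
Given d = 9, check d ≤ 9: YES.
Slack = (n − k + 1) − d = 0.
The code is MDS (slack = 0).
Description: the claimed parameters are [12, 4, 9]_13; such a code would be MDS (meets Singleton bound).


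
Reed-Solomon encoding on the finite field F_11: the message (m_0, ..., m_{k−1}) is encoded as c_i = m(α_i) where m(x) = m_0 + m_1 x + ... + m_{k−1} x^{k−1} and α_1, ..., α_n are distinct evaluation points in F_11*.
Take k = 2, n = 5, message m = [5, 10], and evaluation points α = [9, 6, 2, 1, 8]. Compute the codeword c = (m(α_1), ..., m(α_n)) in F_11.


c = [7, 10, 3, 4, 8]

Message polynomial: m(x) = 5 + 10·x (mod 11).
For each evaluation point α_i, compute m(α_i) mod 11:
  α_1 = 9: Horner steps 10 → 7, so m(9) = 7.
  α_2 = 6: Horner steps 10 → 10, so m(6) = 10.
  α_3 = 2: Horner steps 10 → 3, so m(2) = 3.
  α_4 = 1: Horner steps 10 → 4, so m(1) = 4.
  α_5 = 8: Horner steps 10 → 8, so m(8) = 8.
Codeword c = [7, 10, 3, 4, 8] ∈ F_11^5.


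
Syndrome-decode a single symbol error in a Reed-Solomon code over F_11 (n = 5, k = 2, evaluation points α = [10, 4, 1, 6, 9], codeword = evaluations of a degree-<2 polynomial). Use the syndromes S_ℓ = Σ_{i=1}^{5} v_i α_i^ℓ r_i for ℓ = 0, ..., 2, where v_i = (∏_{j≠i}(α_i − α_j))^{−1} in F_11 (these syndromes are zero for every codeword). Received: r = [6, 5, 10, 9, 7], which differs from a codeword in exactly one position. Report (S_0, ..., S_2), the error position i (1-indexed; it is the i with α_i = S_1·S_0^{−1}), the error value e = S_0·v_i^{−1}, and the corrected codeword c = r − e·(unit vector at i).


S = (3, 5, 1), error at position 5, error magnitude e = 3, c = [6, 5, 10, 9, 4].

Step 1: column multipliers v_i = (∏_{j≠i}(α_i − α_j))^{−1} mod 11.
  i = 1 (α = 10): (10−4)(10−1)(10−6)(10−9) = 6·9·4·1 = 216 ≡ 7, so v_1 = 7^{−1} = 8 (mod 11).
  i = 2 (α = 4): (4−10)(4−1)(4−6)(4−9) = (−6)·3·(−2)·(−5) = −180 ≡ 7, so v_2 = 7^{−1} = 8 (mod 11).
  i = 3 (α = 1): (1−10)(1−4)(1−6)(1−9) = (−9)·(−3)·(−5)·(−8) = 1080 ≡ 2, so v_3 = 2^{−1} = 6 (mod 11).
  i = 4 (α = 6): (6−10)(6−4)(6−1)(6−9) = (−4)·2·5·(−3) = 120 ≡ 10, so v_4 = 10^{−1} = 10 (mod 11).
  i = 5 (α = 9): (9−10)(9−4)(9−1)(9−6) = (−1)·5·8·3 = −120 ≡ 1, so v_5 = 1^{−1} = 1 (mod 11).
  v = [8, 8, 6, 10, 1].
Step 2: syndromes of r = [6, 5, 10, 9, 7] (all sums mod 11).
  S_0 = Σ v_i r_i = 8·6 + 8·5 + 6·10 + 10·9 + 1·7 = 245 ≡ 3.
  S_1 = Σ v_i α_i r_i = 8·10·6 + 8·4·5 + 6·1·10 + 10·6·9 + 1·9·7 = 1303 ≡ 5.
  α_i^2 mod 11 = [1, 5, 1, 3, 4].
  S_2 = Σ v_i α_i^2 r_i = 8·1·6 + 8·5·5 + 6·1·10 + 10·3·9 + 1·4·7 = 606 ≡ 1.
  S = (3, 5, 1) ≠ 0, so r is not a codeword (an error is present).
Step 3: locate the error. For a single error e at position i, S_ℓ = v_i·e·α_i^ℓ, so α_err = S_1/S_0.
  S_0^{−1} = 3^{−1} = 4 (mod 11), so α_err = 5·4 = 20 ≡ 9 = α_5. Error position i = 5.
  Consistency check: S_2/S_1 = 1·9 = 9 ≡ 9 = α_err ✓ (single-error assumption holds).
Step 4: error magnitude e = S_0/v_5 = S_0·∏_{j≠5}(α_5 − α_j) = 3·1 = 3 ≡ 3 (mod 11).
Step 5: correct position 5: c_5 = r_5 − e = 7 − 3 ≡ 4 (mod 11). Hence c = [6, 5, 10, 9, 4].
  Check: interpolating c through the α_i gives m(x) = 8 + 2·x (degree < 2) with m(α_i) = c_i for every i, so c is indeed a codeword.


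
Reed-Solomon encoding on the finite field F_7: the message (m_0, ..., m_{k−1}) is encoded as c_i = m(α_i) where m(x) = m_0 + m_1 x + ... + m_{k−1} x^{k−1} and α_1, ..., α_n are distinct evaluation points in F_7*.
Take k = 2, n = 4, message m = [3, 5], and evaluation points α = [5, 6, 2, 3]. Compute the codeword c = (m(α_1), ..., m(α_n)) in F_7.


c = [0, 5, 6, 4]

Message polynomial: m(x) = 3 + 5·x (mod 7).
For each evaluation point α_i, compute m(α_i) mod 7:
  α_1 = 5: Horner steps 5 → 0, so m(5) = 0.
  α_2 = 6: Horner steps 5 → 5, so m(6) = 5.
  α_3 = 2: Horner steps 5 → 6, so m(2) = 6.
  α_4 = 3: Horner steps 5 → 4, so m(3) = 4.
Codeword c = [0, 5, 6, 4] ∈ F_7^4.


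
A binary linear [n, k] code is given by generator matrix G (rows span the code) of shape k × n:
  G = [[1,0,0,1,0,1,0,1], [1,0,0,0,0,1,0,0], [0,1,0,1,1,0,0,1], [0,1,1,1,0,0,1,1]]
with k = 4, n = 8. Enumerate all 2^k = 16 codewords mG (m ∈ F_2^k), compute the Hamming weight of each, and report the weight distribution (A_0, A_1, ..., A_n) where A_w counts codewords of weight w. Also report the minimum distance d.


Weight distribution: A_0 = 1, A_2 = 3, A_3 = 2, A_4 = 3, A_5 = 4, A_6 = 1, A_7 = 2. Minimum distance d = 2.

Enumerate all 2^4 = 16 messages m ∈ F_2^4.
For each, compute codeword c = mG in F_2^8, then tally its weight.
  m = 0000 → c = 00000000, weight = 0.
  m = 1000 → c = 10010101, weight = 4.
  m = 0100 → c = 10000100, weight = 2.
  m = 1100 → c = 00010001, weight = 2.
  m = 0010 → c = 01011001, weight = 4.
  m = 1010 → c = 11001100, weight = 4.
  m = 0110 → c = 11011101, weight = 6.
  m = 1110 → c = 01001000, weight = 2.
  m = 0001 → c = 01110011, weight = 5.
  m = 1001 → c = 11100110, weight = 5.
  m = 0101 → c = 11110111, weight = 7.
  m = 1101 → c = 01100010, weight = 3.
  m = 0011 → c = 00101010, weight = 3.
  m = 1011 → c = 10111111, weight = 7.
  m = 0111 → c = 10101110, weight = 5.
  m = 1111 → c = 00111011, weight = 5.
Tally weights:
  weight 0: 1 codewords.
  weight 2: 3 codewords.
  weight 3: 2 codewords.
  weight 4: 3 codewords.
  weight 5: 4 codewords.
  weight 6: 1 codewords.
  weight 7: 2 codewords.
Minimum distance d = smallest w > 0 with A_w > 0 = 2.
Sanity: Σ A_w = 16 = 2^4 = 16 ✓.


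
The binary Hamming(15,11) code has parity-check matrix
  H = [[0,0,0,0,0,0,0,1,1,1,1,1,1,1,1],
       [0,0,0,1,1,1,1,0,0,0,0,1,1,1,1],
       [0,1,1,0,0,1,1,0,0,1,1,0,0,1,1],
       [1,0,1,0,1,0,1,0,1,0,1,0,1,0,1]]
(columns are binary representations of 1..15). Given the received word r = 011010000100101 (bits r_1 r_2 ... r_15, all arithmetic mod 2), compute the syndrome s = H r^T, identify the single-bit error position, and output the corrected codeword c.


s = (1, 1, 0, 0)^T, error position = 12, corrected codeword c = 011010000101101

Compute s = H r^T mod 2 one row at a time:
  s_1 = 0 + 0 + 1 + 0 + 0 + 1 + 0 + 1 = 3 ≡ 1 (mod 2).
  s_2 = 0 + 1 + 0 + 0 + 0 + 1 + 0 + 1 = 3 ≡ 1 (mod 2).
  s_3 = 1 + 1 + 0 + 0 + 1 + 0 + 0 + 1 = 4 ≡ 0 (mod 2).
  s_4 = 0 + 1 + 1 + 0 + 0 + 0 + 1 + 1 = 4 ≡ 0 (mod 2).
s = (1, 1, 0, 0)^T — this equals column 12 of H (binary 1100), so error is at position 12.
Correct: flip bit 12 of r = 011010000100101 to get c = 011010000101101.


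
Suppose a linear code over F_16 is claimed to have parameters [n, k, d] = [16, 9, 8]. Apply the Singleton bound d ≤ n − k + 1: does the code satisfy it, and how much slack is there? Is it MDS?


Singleton RHS = n − k + 1 = 8, slack = 0, bound satisfied, MDS.

Singleton bound: d ≤ n − k + 1.
Here n = 16, k = 9, so n − k + 1 = 8.
Given d = 8, check d ≤ 8: YES.
Slack = (n − k + 1) − d = 0.
The code is MDS (slack = 0).
Description: the claimed parameters are [16, 9, 8]_16; such a code would be MDS (meets Singleton bound).


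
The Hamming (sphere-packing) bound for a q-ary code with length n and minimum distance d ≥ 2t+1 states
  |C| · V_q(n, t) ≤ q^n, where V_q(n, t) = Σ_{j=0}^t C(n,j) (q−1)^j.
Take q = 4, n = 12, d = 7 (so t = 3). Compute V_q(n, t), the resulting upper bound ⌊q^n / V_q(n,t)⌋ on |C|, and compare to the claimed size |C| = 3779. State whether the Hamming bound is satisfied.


V_q(n, t) = 6571, q^n = 16777216, Hamming bound = 2553, |C| = 3779 > bound (violated).

Step 1: Compute V_q(n, t) = Σ_{j=0}^3 C(n, j) (q−1)^j.
  j = 0: C(12,0)·(3)^0 = 1·1 = 1.
  j = 1: C(12,1)·(3)^1 = 12·3 = 36.
  j = 2: C(12,2)·(3)^2 = 66·9 = 594.
  j = 3: C(12,3)·(3)^3 = 220·27 = 5940.
  V_q(n, t) = 1 + 36 + 594 + 5940 = 6571.
Step 2: q^n = 4^12 = 16777216.
Step 3: Hamming bound ⌊q^n / V_q(n,t)⌋ = ⌊16777216/6571⌋ = 2553.
Step 4: Compare |C| = 3779 to 2553: violated.
The claimed |C| lies above the Hamming bound, so no 4-ary code of length 12 with d ≥ 7 can have 3779 codewords.


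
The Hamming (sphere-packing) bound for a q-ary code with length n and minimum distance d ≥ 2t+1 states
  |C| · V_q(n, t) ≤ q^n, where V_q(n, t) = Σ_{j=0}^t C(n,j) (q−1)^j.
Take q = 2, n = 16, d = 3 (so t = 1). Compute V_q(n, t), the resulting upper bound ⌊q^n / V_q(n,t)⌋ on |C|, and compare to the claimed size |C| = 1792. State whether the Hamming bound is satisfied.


V_q(n, t) = 17, q^n = 65536, Hamming bound = 3855, |C| = 1792 ≤ bound (satisfied).

Step 1: Compute V_q(n, t) = Σ_{j=0}^1 C(n, j) (q−1)^j.
  j = 0: C(16,0)·(1)^0 = 1·1 = 1.
  j = 1: C(16,1)·(1)^1 = 16·1 = 16.
  V_q(n, t) = 1 + 16 = 17.
Step 2: q^n = 2^16 = 65536.
Step 3: Hamming bound ⌊q^n / V_q(n,t)⌋ = ⌊65536/17⌋ = 3855.
Step 4: Compare |C| = 1792 to 3855: satisfied.
The claimed |C| lies below the Hamming bound.


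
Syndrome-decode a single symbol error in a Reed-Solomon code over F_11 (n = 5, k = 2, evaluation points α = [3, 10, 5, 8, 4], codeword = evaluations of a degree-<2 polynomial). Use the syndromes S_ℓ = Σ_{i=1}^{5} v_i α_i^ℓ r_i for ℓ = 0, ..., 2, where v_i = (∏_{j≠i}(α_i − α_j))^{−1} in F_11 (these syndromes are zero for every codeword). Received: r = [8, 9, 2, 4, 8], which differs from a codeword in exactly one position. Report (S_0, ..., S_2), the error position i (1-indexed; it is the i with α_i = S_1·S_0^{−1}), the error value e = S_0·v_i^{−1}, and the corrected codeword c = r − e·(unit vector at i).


S = (4, 5, 9), error at position 5, error magnitude e = 3, c = [8, 9, 2, 4, 5].

Step 1: column multipliers v_i = (∏_{j≠i}(α_i − α_j))^{−1} mod 11.
  i = 1 (α = 3): (3−10)(3−5)(3−8)(3−4) = (−7)·(−2)·(−5)·(−1) = 70 ≡ 4, so v_1 = 4^{−1} = 3 (mod 11).
  i = 2 (α = 10): (10−3)(10−5)(10−8)(10−4) = 7·5·2·6 = 420 ≡ 2, so v_2 = 2^{−1} = 6 (mod 11).
  i = 3 (α = 5): (5−3)(5−10)(5−8)(5−4) = 2·(−5)·(−3)·1 = 30 ≡ 8, so v_3 = 8^{−1} = 7 (mod 11).
  i = 4 (α = 8): (8−3)(8−10)(8−5)(8−4) = 5·(−2)·3·4 = −120 ≡ 1, so v_4 = 1^{−1} = 1 (mod 11).
  i = 5 (α = 4): (4−3)(4−10)(4−5)(4−8) = 1·(−6)·(−1)·(−4) = −24 ≡ 9, so v_5 = 9^{−1} = 5 (mod 11).
  v = [3, 6, 7, 1, 5].
Step 2: syndromes of r = [8, 9, 2, 4, 8] (all sums mod 11).
  S_0 = Σ v_i r_i = 3·8 + 6·9 + 7·2 + 1·4 + 5·8 = 136 ≡ 4.
  S_1 = Σ v_i α_i r_i = 3·3·8 + 6·10·9 + 7·5·2 + 1·8·4 + 5·4·8 = 874 ≡ 5.
  α_i^2 mod 11 = [9, 1, 3, 9, 5].
  S_2 = Σ v_i α_i^2 r_i = 3·9·8 + 6·1·9 + 7·3·2 + 1·9·4 + 5·5·8 = 548 ≡ 9.
  S = (4, 5, 9) ≠ 0, so r is not a codeword (an error is present).
Step 3: locate the error. For a single error e at position i, S_ℓ = v_i·e·α_i^ℓ, so α_err = S_1/S_0.
  S_0^{−1} = 4^{−1} = 3 (mod 11), so α_err = 5·3 = 15 ≡ 4 = α_5. Error position i = 5.
  Consistency check: S_2/S_1 = 9·9 = 81 ≡ 4 = α_err ✓ (single-error assumption holds).
Step 4: error magnitude e = S_0/v_5 = S_0·∏_{j≠5}(α_5 − α_j) = 4·9 = 36 ≡ 3 (mod 11).
Step 5: correct position 5: c_5 = r_5 − e = 8 − 3 ≡ 5 (mod 11). Hence c = [8, 9, 2, 4, 5].
  Check: interpolating c through the α_i gives m(x) = 6 + 8·x (degree < 2) with m(α_i) = c_i for every i, so c is indeed a codeword.


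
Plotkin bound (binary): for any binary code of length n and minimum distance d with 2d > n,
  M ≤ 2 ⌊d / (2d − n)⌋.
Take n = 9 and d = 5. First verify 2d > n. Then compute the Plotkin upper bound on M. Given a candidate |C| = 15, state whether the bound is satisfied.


Plotkin bound M ≤ 10; given |C| = 15 > bound (violated).

Check applicability: 2d = 10, n = 9.
2d − n = 1 > 0, so Plotkin applies.
Compute d/(2d−n) = 5/1 ≈ 5.0000.
⌊d/(2d−n)⌋ = 5.
Plotkin bound: M ≤ 2·5 = 10.
Given |C| = 15, check: VIOLATED.
This |C| is above the Plotkin bound, so no binary code with n = 9, d = 5 and 15 codewords exists.


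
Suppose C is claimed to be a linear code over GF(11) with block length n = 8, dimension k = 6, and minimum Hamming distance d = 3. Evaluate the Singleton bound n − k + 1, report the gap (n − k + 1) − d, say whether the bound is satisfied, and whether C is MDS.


Singleton RHS = n − k + 1 = 3, slack = 0, bound satisfied, MDS.

Singleton bound: d ≤ n − k + 1.
Here n = 8, k = 6, so n − k + 1 = 3.
Given d = 3, check d ≤ 3: YES.
Slack = (n − k + 1) − d = 0.
The code is MDS (slack = 0).
Description: the claimed parameters are [8, 6, 3]_11; such a code would be MDS (meets Singleton bound).


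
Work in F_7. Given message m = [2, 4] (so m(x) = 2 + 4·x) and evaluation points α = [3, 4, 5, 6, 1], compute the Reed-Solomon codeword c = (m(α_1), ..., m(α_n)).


c = [0, 4, 1, 5, 6]

Message polynomial: m(x) = 2 + 4·x (mod 7).
For each evaluation point α_i, compute m(α_i) mod 7:
  α_1 = 3: Horner steps 4 → 0, so m(3) = 0.
  α_2 = 4: Horner steps 4 → 4, so m(4) = 4.
  α_3 = 5: Horner steps 4 → 1, so m(5) = 1.
  α_4 = 6: Horner steps 4 → 5, so m(6) = 5.
  α_5 = 1: Horner steps 4 → 6, so m(1) = 6.
Codeword c = [0, 4, 1, 5, 6] ∈ F_7^5.
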